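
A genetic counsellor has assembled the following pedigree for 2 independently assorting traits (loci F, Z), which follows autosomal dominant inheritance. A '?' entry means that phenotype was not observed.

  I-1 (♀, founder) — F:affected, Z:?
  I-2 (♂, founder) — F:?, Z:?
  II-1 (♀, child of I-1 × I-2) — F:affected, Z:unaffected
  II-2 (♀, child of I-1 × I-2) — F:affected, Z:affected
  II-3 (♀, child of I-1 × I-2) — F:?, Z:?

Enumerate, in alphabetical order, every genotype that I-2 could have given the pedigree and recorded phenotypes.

I-2 ∈ {FF Zz, FF zz, Ff Zz, Ff zz, ff Zz, ff zz}

F/I-1 aff ·: Ff|FF
F/I-2 ? ·: ff|Ff|FF
F/II-1 aff I-1×I-2: Ff|FF
F/II-2 aff I-1×I-2: Ff|FF
F/II-3 ? I-1×I-2: ff|Ff|FF
⇒ F over [I-1,I-2,II-1,II-2,II-3]: 32 consistent
Z/I-1 ? ·: zz|Zz
Z/I-2 ? ·: zz|Zz
Z/II-1 un I-1×I-2: zz
Z/II-2 aff I-1×I-2: Zz|ZZ
Z/II-3 ? I-1×I-2: zz|Zz|ZZ
⇒ Z over [I-1,I-2,II-1,II-2,II-3]: 10 consistent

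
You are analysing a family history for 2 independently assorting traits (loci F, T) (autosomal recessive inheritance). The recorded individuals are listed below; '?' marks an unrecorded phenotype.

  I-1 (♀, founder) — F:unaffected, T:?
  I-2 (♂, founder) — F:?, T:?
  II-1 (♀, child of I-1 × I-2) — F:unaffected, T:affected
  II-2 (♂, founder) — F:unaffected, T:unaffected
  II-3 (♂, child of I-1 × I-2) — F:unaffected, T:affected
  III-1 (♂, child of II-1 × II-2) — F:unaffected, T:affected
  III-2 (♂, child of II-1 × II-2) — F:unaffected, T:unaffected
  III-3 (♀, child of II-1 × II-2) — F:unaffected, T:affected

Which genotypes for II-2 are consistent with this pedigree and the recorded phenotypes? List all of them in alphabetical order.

II-2 ∈ {FF Tt, Ff Tt}

F/I-1 un ·: FF|Ff
F/I-2 ? ·: FF|Ff|ff
F/II-1 un I-1×I-2: FF|Ff
F/II-2 un ·: FF|Ff
F/II-3 un I-1×I-2: FF|Ff
F/III-1 un II-1×II-2: FF|Ff
F/III-2 un II-1×II-2: FF|Ff
F/III-3 un II-1×II-2: FF|Ff
⇒ F over [I-1,I-2,II-1,II-2,II-3,III-1,III-2,III-3]: 191 consistent
T/I-1 ? ·: Tt|tt
T/I-2 ? ·: Tt|tt
T/II-1 aff I-1×I-2: tt
T/II-2 un ·: Tt
T/II-3 aff I-1×I-2: tt
T/III-1 aff II-1×II-2: tt
T/III-2 un II-1×II-2: Tt
T/III-3 aff II-1×II-2: tt
⇒ T over [I-1,I-2,II-1,II-2,II-3,III-1,III-2,III-3]: 4 consistent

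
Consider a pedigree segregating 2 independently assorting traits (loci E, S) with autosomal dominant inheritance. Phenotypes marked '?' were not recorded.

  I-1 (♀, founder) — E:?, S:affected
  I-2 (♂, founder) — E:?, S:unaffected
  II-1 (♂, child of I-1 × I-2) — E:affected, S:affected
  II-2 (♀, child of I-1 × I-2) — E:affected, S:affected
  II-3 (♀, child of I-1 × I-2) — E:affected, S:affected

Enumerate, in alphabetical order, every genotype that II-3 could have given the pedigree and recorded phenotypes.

II-3 ∈ {EE Ss, Ee Ss}

E/I-1 ? ·: ee|Ee|EE
E/I-2 ? ·: ee|Ee|EE
E/II-1 aff I-1×I-2: Ee|EE
E/II-2 aff I-1×I-2: Ee|EE
E/II-3 aff I-1×I-2: Ee|EE
⇒ E over [I-1,I-2,II-1,II-2,II-3]: 29 consistent
S/I-1 aff ·: Ss|SS
S/I-2 un ·: ss
S/II-1 aff I-1×I-2: Ss
S/II-2 aff I-1×I-2: Ss
S/II-3 aff I-1×I-2: Ss
⇒ S over [I-1,I-2,II-1,II-2,II-3]: 2 consistent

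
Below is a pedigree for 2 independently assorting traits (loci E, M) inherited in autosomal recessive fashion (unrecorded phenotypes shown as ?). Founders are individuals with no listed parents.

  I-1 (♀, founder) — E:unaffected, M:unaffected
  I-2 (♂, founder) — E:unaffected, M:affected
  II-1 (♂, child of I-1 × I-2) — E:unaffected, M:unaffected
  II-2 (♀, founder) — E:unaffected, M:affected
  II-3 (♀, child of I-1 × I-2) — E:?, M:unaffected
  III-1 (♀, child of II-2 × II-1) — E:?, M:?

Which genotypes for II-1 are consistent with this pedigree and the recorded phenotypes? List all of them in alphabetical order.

E/I-1 un ·: EE|Ee
E/I-2 un ·: EE|Ee
E/II-1 un I-1×I-2: EE|Ee
E/II-2 un ·: EE|Ee
E/II-3 ? I-1×I-2: EE|Ee|ee
E/III-1 ? II-2×II-1: EE|Ee|ee
⇒ E over [I-1,I-2,II-1,II-2,II-3,III-1]: 59 consistent
M/I-1 un ·: MM|Mm
M/I-2 aff ·: mm
M/II-1 un I-1×I-2: Mm
M/II-2 aff ·: mm
M/II-3 un I-1×I-2: Mm
M/III-1 ? II-2×II-1: Mm|mm
⇒ M over [I-1,I-2,II-1,II-2,II-3,III-1]: 4 consistent

II-1 ∈ {EE Mm, Ee Mm}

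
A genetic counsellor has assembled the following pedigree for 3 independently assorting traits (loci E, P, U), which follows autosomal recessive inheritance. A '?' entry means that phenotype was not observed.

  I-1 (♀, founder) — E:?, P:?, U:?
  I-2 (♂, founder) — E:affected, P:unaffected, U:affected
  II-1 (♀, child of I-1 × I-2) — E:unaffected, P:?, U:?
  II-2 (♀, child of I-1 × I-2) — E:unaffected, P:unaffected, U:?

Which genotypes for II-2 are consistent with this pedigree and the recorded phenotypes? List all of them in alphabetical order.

E/I-1 ? ·: EE|Ee
E/I-2 aff ·: ee
E/II-1 un I-1×I-2: Ee
E/II-2 un I-1×I-2: Ee
⇒ E over [I-1,I-2,II-1,II-2]: 2 consistent
P/I-1 ? ·: PP|Pp|pp
P/I-2 un ·: PP|Pp
P/II-1 ? I-1×I-2: PP|Pp|pp
P/II-2 un I-1×I-2: PP|Pp
⇒ P over [I-1,I-2,II-1,II-2]: 18 consistent
U/I-1 ? ·: UU|Uu|uu
U/I-2 aff ·: uu
U/II-1 ? I-1×I-2: Uu|uu
U/II-2 ? I-1×I-2: Uu|uu
⇒ U over [I-1,I-2,II-1,II-2]: 6 consistent

II-2 ∈ {Ee PP Uu, Ee PP uu, Ee Pp Uu, Ee Pp uu}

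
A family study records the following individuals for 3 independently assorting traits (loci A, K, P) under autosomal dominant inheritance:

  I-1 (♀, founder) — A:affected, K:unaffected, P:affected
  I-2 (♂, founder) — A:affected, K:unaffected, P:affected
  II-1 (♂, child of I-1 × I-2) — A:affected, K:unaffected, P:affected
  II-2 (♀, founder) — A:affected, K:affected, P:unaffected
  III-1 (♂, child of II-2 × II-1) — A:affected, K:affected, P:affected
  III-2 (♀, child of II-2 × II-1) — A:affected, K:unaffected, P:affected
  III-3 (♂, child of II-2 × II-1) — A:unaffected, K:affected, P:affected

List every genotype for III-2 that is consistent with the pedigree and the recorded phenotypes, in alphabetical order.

A/I-1 aff ·: Aa|AA
A/I-2 aff ·: Aa|AA
A/II-1 aff I-1×I-2: Aa
A/II-2 aff ·: Aa
A/III-1 aff II-2×II-1: Aa|AA
A/III-2 aff II-2×II-1: Aa|AA
A/III-3 un II-2×II-1: aa
⇒ A over [I-1,I-2,II-1,II-2,III-1,III-2,III-3]: 12 consistent
K/I-1 un ·: kk
K/I-2 un ·: kk
K/II-1 un I-1×I-2: kk
K/II-2 aff ·: Kk
K/III-1 aff II-2×II-1: Kk
K/III-2 un II-2×II-1: kk
K/III-3 aff II-2×II-1: Kk
⇒ K over [I-1,I-2,II-1,II-2,III-1,III-2,III-3]: 1 consistent
P/I-1 aff ·: Pp|PP
P/I-2 aff ·: Pp|PP
P/II-1 aff I-1×I-2: Pp|PP
P/II-2 un ·: pp
P/III-1 aff II-2×II-1: Pp
P/III-2 aff II-2×II-1: Pp
P/III-3 aff II-2×II-1: Pp
⇒ P over [I-1,I-2,II-1,II-2,III-1,III-2,III-3]: 7 consistent

III-2 ∈ {AA kk Pp, Aa kk Pp}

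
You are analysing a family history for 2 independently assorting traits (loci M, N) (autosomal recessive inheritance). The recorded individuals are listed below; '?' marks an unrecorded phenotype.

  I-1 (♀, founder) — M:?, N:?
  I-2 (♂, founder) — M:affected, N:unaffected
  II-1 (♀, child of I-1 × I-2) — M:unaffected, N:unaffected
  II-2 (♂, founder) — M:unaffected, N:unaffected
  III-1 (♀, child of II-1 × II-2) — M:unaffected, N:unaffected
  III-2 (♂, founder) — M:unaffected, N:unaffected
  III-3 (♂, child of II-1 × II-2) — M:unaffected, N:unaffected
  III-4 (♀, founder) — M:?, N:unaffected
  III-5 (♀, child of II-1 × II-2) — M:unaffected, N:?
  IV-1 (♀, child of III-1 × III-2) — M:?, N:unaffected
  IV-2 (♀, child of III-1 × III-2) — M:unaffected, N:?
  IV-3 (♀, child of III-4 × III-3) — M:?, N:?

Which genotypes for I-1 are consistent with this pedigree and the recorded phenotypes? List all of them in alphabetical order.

M/I-1 ? ·: MM|Mm
M/I-2 aff ·: mm
M/II-1 un I-1×I-2: Mm
M/II-2 un ·: MM|Mm
M/III-1 un II-1×II-2: MM|Mm
M/III-2 un ·: MM|Mm
M/III-3 un II-1×II-2: MM|Mm
M/III-4 ? ·: MM|Mm|mm
M/III-5 un II-1×II-2: MM|Mm
M/IV-1 ? III-1×III-2: MM|Mm|mm
M/IV-2 un III-1×III-2: MM|Mm
M/IV-3 ? III-4×III-3: MM|Mm|mm
⇒ M over [I-1,I-2,II-1,II-2,III-1,III-2,III-3,III-4,III-5,IV-1,IV-2,IV-3]: 1320 consistent
N/I-1 ? ·: NN|Nn|nn
N/I-2 un ·: NN|Nn
N/II-1 un I-1×I-2: NN|Nn
N/II-2 un ·: NN|Nn
N/III-1 un II-1×II-2: NN|Nn
N/III-2 un ·: NN|Nn
N/III-3 un II-1×II-2: NN|Nn
N/III-4 un ·: NN|Nn
N/III-5 ? II-1×II-2: NN|Nn|nn
N/IV-1 un III-1×III-2: NN|Nn
N/IV-2 ? III-1×III-2: NN|Nn|nn
N/IV-3 ? III-4×III-3: NN|Nn|nn
⇒ N over [I-1,I-2,II-1,II-2,III-1,III-2,III-3,III-4,III-5,IV-1,IV-2,IV-3]: 4020 consistent

I-1 ∈ {MM NN, MM Nn, MM nn, Mm NN, Mm Nn, Mm nn}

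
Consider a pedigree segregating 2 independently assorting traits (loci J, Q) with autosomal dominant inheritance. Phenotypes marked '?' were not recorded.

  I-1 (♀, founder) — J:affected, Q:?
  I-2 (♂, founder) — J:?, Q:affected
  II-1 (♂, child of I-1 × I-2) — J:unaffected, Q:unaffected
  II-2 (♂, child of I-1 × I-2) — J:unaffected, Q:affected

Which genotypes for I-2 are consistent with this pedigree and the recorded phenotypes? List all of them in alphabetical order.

J/I-1 aff ·: Jj
J/I-2 ? ·: jj|Jj
J/II-1 un I-1×I-2: jj
J/II-2 un I-1×I-2: jj
⇒ J over [I-1,I-2,II-1,II-2]: 2 consistent
Q/I-1 ? ·: qq|Qq
Q/I-2 aff ·: Qq
Q/II-1 un I-1×I-2: qq
Q/II-2 aff I-1×I-2: Qq|QQ
⇒ Q over [I-1,I-2,II-1,II-2]: 3 consistent

I-2 ∈ {Jj Qq, jj Qq}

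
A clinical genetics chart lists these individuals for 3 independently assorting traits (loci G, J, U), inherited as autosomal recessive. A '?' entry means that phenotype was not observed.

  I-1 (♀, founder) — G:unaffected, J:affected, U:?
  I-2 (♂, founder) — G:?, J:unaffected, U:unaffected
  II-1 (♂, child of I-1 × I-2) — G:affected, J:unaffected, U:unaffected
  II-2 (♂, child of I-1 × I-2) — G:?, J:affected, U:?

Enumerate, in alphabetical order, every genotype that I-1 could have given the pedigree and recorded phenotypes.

I-1 ∈ {Gg jj UU, Gg jj Uu, Gg jj uu}

G/I-1 un ·: Gg
G/I-2 ? ·: Gg|gg
G/II-1 aff I-1×I-2: gg
G/II-2 ? I-1×I-2: GG|Gg|gg
⇒ G over [I-1,I-2,II-1,II-2]: 5 consistent
J/I-1 aff ·: jj
J/I-2 un ·: Jj
J/II-1 un I-1×I-2: Jj
J/II-2 aff I-1×I-2: jj
⇒ J over [I-1,I-2,II-1,II-2]: 1 consistent
U/I-1 ? ·: UU|Uu|uu
U/I-2 un ·: UU|Uu
U/II-1 un I-1×I-2: UU|Uu
U/II-2 ? I-1×I-2: UU|Uu|uu
⇒ U over [I-1,I-2,II-1,II-2]: 18 consistent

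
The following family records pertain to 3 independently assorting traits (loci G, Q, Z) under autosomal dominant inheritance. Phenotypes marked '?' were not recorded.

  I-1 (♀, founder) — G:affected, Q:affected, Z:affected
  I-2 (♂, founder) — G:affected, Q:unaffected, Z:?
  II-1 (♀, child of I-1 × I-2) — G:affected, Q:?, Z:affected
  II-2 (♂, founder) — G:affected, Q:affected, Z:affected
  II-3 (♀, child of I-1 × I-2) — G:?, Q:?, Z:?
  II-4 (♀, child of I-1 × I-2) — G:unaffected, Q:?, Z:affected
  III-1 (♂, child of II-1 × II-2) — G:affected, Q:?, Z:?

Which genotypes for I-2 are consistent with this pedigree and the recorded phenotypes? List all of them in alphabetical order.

I-2 ∈ {Gg qq ZZ, Gg qq Zz, Gg qq zz}

G/I-1 aff ·: Gg
G/I-2 aff ·: Gg
G/II-1 aff I-1×I-2: Gg|GG
G/II-2 aff ·: Gg|GG
G/II-3 ? I-1×I-2: gg|Gg|GG
G/II-4 un I-1×I-2: gg
G/III-1 aff II-1×II-2: Gg|GG
⇒ G over [I-1,I-2,II-1,II-2,II-3,II-4,III-1]: 21 consistent
Q/I-1 aff ·: Qq|QQ
Q/I-2 un ·: qq
Q/II-1 ? I-1×I-2: qq|Qq
Q/II-2 aff ·: Qq|QQ
Q/II-3 ? I-1×I-2: qq|Qq
Q/II-4 ? I-1×I-2: qq|Qq
Q/III-1 ? II-1×II-2: qq|Qq|QQ
⇒ Q over [I-1,I-2,II-1,II-2,II-3,II-4,III-1]: 37 consistent
Z/I-1 aff ·: Zz|ZZ
Z/I-2 ? ·: zz|Zz|ZZ
Z/II-1 aff I-1×I-2: Zz|ZZ
Z/II-2 aff ·: Zz|ZZ
Z/II-3 ? I-1×I-2: zz|Zz|ZZ
Z/II-4 aff I-1×I-2: Zz|ZZ
Z/III-1 ? II-1×II-2: zz|Zz|ZZ
⇒ Z over [I-1,I-2,II-1,II-2,II-3,II-4,III-1]: 130 consistent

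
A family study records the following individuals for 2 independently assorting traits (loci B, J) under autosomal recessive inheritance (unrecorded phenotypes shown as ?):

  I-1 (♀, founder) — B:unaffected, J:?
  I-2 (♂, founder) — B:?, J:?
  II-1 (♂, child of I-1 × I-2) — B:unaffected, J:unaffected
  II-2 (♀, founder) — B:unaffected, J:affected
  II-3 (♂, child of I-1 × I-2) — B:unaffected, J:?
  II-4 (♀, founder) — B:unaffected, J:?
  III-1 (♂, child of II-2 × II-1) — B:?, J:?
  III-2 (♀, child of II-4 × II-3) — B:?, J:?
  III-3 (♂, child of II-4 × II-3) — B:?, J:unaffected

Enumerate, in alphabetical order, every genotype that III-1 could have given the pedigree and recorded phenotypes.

III-1 ∈ {BB Jj, BB jj, Bb Jj, Bb jj, bb Jj, bb jj}

B/I-1 un ·: BB|Bb
B/I-2 ? ·: BB|Bb|bb
B/II-1 un I-1×I-2: BB|Bb
B/II-2 un ·: BB|Bb
B/II-3 un I-1×I-2: BB|Bb
B/II-4 un ·: BB|Bb
B/III-1 ? II-2×II-1: BB|Bb|bb
B/III-2 ? II-4×II-3: BB|Bb|bb
B/III-3 ? II-4×II-3: BB|Bb|bb
⇒ B over [I-1,I-2,II-1,II-2,II-3,II-4,III-1,III-2,III-3]: 577 consistent
J/I-1 ? ·: JJ|Jj|jj
J/I-2 ? ·: JJ|Jj|jj
J/II-1 un I-1×I-2: JJ|Jj
J/II-2 aff ·: jj
J/II-3 ? I-1×I-2: JJ|Jj|jj
J/II-4 ? ·: JJ|Jj|jj
J/III-1 ? II-2×II-1: Jj|jj
J/III-2 ? II-4×II-3: JJ|Jj|jj
J/III-3 un II-4×II-3: JJ|Jj
⇒ J over [I-1,I-2,II-1,II-2,II-3,II-4,III-1,III-2,III-3]: 285 consistent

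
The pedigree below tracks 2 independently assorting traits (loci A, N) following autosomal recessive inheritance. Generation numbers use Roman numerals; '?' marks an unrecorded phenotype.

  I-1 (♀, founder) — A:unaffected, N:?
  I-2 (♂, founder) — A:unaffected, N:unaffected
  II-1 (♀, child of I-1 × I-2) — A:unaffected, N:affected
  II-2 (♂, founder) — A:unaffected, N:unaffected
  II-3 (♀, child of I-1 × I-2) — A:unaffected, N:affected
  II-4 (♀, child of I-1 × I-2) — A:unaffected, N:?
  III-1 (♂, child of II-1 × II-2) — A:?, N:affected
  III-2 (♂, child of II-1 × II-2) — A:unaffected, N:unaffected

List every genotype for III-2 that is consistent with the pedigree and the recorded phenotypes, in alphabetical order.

III-2 ∈ {AA Nn, Aa Nn}

A/I-1 un ·: AA|Aa
A/I-2 un ·: AA|Aa
A/II-1 un I-1×I-2: AA|Aa
A/II-2 un ·: AA|Aa
A/II-3 un I-1×I-2: AA|Aa
A/II-4 un I-1×I-2: AA|Aa
A/III-1 ? II-1×II-2: AA|Aa|aa
A/III-2 un II-1×II-2: AA|Aa
⇒ A over [I-1,I-2,II-1,II-2,II-3,II-4,III-1,III-2]: 185 consistent
N/I-1 ? ·: Nn|nn
N/I-2 un ·: Nn
N/II-1 aff I-1×I-2: nn
N/II-2 un ·: Nn
N/II-3 aff I-1×I-2: nn
N/II-4 ? I-1×I-2: NN|Nn|nn
N/III-1 aff II-1×II-2: nn
N/III-2 un II-1×II-2: Nn
⇒ N over [I-1,I-2,II-1,II-2,II-3,II-4,III-1,III-2]: 5 consistent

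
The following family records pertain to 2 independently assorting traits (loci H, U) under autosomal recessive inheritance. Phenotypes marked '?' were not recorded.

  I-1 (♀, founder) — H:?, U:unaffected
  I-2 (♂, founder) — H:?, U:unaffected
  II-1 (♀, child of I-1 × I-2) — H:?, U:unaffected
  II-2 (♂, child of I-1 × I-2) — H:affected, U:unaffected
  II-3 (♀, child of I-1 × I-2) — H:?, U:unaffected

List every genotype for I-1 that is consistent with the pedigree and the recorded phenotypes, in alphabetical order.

H/I-1 ? ·: Hh|hh
H/I-2 ? ·: Hh|hh
H/II-1 ? I-1×I-2: HH|Hh|hh
H/II-2 aff I-1×I-2: hh
H/II-3 ? I-1×I-2: HH|Hh|hh
⇒ H over [I-1,I-2,II-1,II-2,II-3]: 18 consistent
U/I-1 un ·: UU|Uu
U/I-2 un ·: UU|Uu
U/II-1 un I-1×I-2: UU|Uu
U/II-2 un I-1×I-2: UU|Uu
U/II-3 un I-1×I-2: UU|Uu
⇒ U over [I-1,I-2,II-1,II-2,II-3]: 25 consistent

I-1 ∈ {Hh UU, Hh Uu, hh UU, hh Uu}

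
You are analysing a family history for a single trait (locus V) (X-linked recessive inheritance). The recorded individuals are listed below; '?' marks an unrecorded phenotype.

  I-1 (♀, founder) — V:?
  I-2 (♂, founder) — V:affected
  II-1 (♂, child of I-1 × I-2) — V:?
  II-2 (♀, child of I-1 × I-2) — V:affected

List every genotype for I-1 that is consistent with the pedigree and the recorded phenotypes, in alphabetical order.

I-1 ∈ {X^VX^v, X^vX^v}

V/I-1 ? ·: X^VX^v|X^vX^v
V/I-2 aff ·: X^vY
V/II-1 ? I-1×I-2: X^VY|X^vY
V/II-2 aff I-1×I-2: X^vX^v
⇒ V over [I-1,I-2,II-1,II-2]: 3 consistent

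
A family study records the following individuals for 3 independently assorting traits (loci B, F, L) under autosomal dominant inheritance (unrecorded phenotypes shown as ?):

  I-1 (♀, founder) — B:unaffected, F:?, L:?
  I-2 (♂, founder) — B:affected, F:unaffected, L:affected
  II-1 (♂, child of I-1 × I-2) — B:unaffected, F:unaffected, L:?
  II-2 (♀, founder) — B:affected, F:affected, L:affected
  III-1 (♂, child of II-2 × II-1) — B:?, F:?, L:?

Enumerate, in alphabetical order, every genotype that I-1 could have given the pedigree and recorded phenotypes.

I-1 ∈ {bb Ff LL, bb Ff Ll, bb Ff ll, bb ff LL, bb ff Ll, bb ff ll}

B/I-1 un ·: bb
B/I-2 aff ·: Bb
B/II-1 un I-1×I-2: bb
B/II-2 aff ·: Bb|BB
B/III-1 ? II-2×II-1: bb|Bb
⇒ B over [I-1,I-2,II-1,II-2,III-1]: 3 consistent
F/I-1 ? ·: ff|Ff
F/I-2 un ·: ff
F/II-1 un I-1×I-2: ff
F/II-2 aff ·: Ff|FF
F/III-1 ? II-2×II-1: ff|Ff
⇒ F over [I-1,I-2,II-1,II-2,III-1]: 6 consistent
L/I-1 ? ·: ll|Ll|LL
L/I-2 aff ·: Ll|LL
L/II-1 ? I-1×I-2: ll|Ll|LL
L/II-2 aff ·: Ll|LL
L/III-1 ? II-2×II-1: ll|Ll|LL
⇒ L over [I-1,I-2,II-1,II-2,III-1]: 43 consistent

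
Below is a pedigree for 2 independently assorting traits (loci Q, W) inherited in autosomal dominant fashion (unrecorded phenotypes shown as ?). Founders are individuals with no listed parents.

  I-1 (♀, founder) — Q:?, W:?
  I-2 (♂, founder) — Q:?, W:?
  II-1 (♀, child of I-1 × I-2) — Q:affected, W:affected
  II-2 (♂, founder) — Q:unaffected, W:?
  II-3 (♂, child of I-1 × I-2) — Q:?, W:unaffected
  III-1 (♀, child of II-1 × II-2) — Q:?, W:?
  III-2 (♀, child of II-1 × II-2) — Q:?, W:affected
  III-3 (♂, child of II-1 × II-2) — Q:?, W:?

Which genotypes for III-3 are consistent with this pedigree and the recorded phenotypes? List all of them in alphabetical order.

Q/I-1 ? ·: qq|Qq|QQ
Q/I-2 ? ·: qq|Qq|QQ
Q/II-1 aff I-1×I-2: Qq|QQ
Q/II-2 un ·: qq
Q/II-3 ? I-1×I-2: qq|Qq|QQ
Q/III-1 ? II-1×II-2: qq|Qq
Q/III-2 ? II-1×II-2: qq|Qq
Q/III-3 ? II-1×II-2: qq|Qq
⇒ Q over [I-1,I-2,II-1,II-2,II-3,III-1,III-2,III-3]: 112 consistent
W/I-1 ? ·: ww|Ww
W/I-2 ? ·: ww|Ww
W/II-1 aff I-1×I-2: Ww|WW
W/II-2 ? ·: ww|Ww|WW
W/II-3 un I-1×I-2: ww
W/III-1 ? II-1×II-2: ww|Ww|WW
W/III-2 aff II-1×II-2: Ww|WW
W/III-3 ? II-1×II-2: ww|Ww|WW
⇒ W over [I-1,I-2,II-1,II-2,II-3,III-1,III-2,III-3]: 100 consistent

III-3 ∈ {Qq WW, Qq Ww, Qq ww, qq WW, qq Ww, qq ww}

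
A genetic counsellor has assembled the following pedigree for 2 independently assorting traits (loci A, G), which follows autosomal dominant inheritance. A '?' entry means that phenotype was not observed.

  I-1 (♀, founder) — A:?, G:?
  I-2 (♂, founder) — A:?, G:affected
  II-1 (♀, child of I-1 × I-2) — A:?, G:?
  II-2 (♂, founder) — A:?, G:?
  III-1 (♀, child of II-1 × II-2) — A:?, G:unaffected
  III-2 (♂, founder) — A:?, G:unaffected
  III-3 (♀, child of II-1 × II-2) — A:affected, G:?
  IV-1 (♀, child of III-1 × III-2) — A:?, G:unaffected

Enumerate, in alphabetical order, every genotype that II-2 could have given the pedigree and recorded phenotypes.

A/I-1 ? ·: aa|Aa|AA
A/I-2 ? ·: aa|Aa|AA
A/II-1 ? I-1×I-2: aa|Aa|AA
A/II-2 ? ·: aa|Aa|AA
A/III-1 ? II-1×II-2: aa|Aa|AA
A/III-2 ? ·: aa|Aa|AA
A/III-3 aff II-1×II-2: Aa|AA
A/IV-1 ? III-1×III-2: aa|Aa|AA
⇒ A over [I-1,I-2,II-1,II-2,III-1,III-2,III-3,IV-1]: 645 consistent
G/I-1 ? ·: gg|Gg|GG
G/I-2 aff ·: Gg|GG
G/II-1 ? I-1×I-2: gg|Gg
G/II-2 ? ·: gg|Gg
G/III-1 un II-1×II-2: gg
G/III-2 un ·: gg
G/III-3 ? II-1×II-2: gg|Gg|GG
G/IV-1 un III-1×III-2: gg
⇒ G over [I-1,I-2,II-1,II-2,III-1,III-2,III-3,IV-1]: 31 consistent

II-2 ∈ {AA Gg, AA gg, Aa Gg, Aa gg, aa Gg, aa gg}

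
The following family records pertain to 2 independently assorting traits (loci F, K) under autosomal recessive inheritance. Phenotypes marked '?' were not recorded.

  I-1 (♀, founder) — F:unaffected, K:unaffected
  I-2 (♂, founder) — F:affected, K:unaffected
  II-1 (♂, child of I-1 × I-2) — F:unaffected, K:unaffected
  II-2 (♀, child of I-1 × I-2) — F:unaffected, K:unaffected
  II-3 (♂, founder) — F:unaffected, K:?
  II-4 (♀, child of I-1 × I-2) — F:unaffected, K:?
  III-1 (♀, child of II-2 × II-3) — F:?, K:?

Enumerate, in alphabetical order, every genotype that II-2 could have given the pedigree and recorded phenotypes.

II-2 ∈ {Ff KK, Ff Kk}

F/I-1 un ·: FF|Ff
F/I-2 aff ·: ff
F/II-1 un I-1×I-2: Ff
F/II-2 un I-1×I-2: Ff
F/II-3 un ·: FF|Ff
F/II-4 un I-1×I-2: Ff
F/III-1 ? II-2×II-3: FF|Ff|ff
⇒ F over [I-1,I-2,II-1,II-2,II-3,II-4,III-1]: 10 consistent
K/I-1 un ·: KK|Kk
K/I-2 un ·: KK|Kk
K/II-1 un I-1×I-2: KK|Kk
K/II-2 un I-1×I-2: KK|Kk
K/II-3 ? ·: KK|Kk|kk
K/II-4 ? I-1×I-2: KK|Kk|kk
K/III-1 ? II-2×II-3: KK|Kk|kk
⇒ K over [I-1,I-2,II-1,II-2,II-3,II-4,III-1]: 158 consistent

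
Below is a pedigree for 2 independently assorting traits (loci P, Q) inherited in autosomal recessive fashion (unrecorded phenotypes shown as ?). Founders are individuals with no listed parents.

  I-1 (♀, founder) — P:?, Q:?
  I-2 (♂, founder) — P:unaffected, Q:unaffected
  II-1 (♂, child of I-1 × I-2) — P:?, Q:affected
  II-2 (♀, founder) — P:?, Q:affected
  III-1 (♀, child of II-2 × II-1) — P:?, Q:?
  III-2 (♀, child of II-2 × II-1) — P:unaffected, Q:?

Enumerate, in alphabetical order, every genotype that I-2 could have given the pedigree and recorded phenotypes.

I-2 ∈ {PP Qq, Pp Qq}

P/I-1 ? ·: PP|Pp|pp
P/I-2 un ·: PP|Pp
P/II-1 ? I-1×I-2: PP|Pp|pp
P/II-2 ? ·: PP|Pp|pp
P/III-1 ? II-2×II-1: PP|Pp|pp
P/III-2 un II-2×II-1: PP|Pp
⇒ P over [I-1,I-2,II-1,II-2,III-1,III-2]: 90 consistent
Q/I-1 ? ·: Qq|qq
Q/I-2 un ·: Qq
Q/II-1 aff I-1×I-2: qq
Q/II-2 aff ·: qq
Q/III-1 ? II-2×II-1: qq
Q/III-2 ? II-2×II-1: qq
⇒ Q over [I-1,I-2,II-1,II-2,III-1,III-2]: 2 consistent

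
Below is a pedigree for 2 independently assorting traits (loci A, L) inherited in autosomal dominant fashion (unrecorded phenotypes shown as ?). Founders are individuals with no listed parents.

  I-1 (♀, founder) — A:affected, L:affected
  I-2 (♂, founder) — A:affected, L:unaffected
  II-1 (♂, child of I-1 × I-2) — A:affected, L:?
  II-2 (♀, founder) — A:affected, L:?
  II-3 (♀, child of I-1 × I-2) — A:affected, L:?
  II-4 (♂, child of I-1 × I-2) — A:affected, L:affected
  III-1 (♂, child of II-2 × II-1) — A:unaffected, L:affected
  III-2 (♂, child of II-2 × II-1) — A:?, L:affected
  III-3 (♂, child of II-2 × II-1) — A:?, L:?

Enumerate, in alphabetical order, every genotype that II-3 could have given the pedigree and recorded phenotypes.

II-3 ∈ {AA Ll, AA ll, Aa Ll, Aa ll}

A/I-1 aff ·: Aa|AA
A/I-2 aff ·: Aa|AA
A/II-1 aff I-1×I-2: Aa
A/II-2 aff ·: Aa
A/II-3 aff I-1×I-2: Aa|AA
A/II-4 aff I-1×I-2: Aa|AA
A/III-1 un II-2×II-1: aa
A/III-2 ? II-2×II-1: aa|Aa|AA
A/III-3 ? II-2×II-1: aa|Aa|AA
⇒ A over [I-1,I-2,II-1,II-2,II-3,II-4,III-1,III-2,III-3]: 108 consistent
L/I-1 aff ·: Ll|LL
L/I-2 un ·: ll
L/II-1 ? I-1×I-2: ll|Ll
L/II-2 ? ·: ll|Ll|LL
L/II-3 ? I-1×I-2: ll|Ll
L/II-4 aff I-1×I-2: Ll
L/III-1 aff II-2×II-1: Ll|LL
L/III-2 aff II-2×II-1: Ll|LL
L/III-3 ? II-2×II-1: ll|Ll|LL
⇒ L over [I-1,I-2,II-1,II-2,II-3,II-4,III-1,III-2,III-3]: 72 consistent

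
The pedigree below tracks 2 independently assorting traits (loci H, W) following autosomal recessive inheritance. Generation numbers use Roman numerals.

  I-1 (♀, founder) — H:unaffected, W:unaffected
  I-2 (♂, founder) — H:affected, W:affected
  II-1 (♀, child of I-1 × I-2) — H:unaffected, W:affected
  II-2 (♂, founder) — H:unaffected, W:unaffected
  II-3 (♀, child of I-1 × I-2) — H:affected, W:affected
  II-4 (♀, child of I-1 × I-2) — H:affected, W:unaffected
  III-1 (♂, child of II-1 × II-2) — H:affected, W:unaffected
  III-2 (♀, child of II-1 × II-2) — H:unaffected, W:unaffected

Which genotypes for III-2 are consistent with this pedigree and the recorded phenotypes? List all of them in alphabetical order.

III-2 ∈ {HH Ww, Hh Ww}

H/I-1 un ·: Hh
H/I-2 aff ·: hh
H/II-1 un I-1×I-2: Hh
H/II-2 un ·: Hh
H/II-3 aff I-1×I-2: hh
H/II-4 aff I-1×I-2: hh
H/III-1 aff II-1×II-2: hh
H/III-2 un II-1×II-2: HH|Hh
⇒ H over [I-1,I-2,II-1,II-2,II-3,II-4,III-1,III-2]: 2 consistent
W/I-1 un ·: Ww
W/I-2 aff ·: ww
W/II-1 aff I-1×I-2: ww
W/II-2 un ·: WW|Ww
W/II-3 aff I-1×I-2: ww
W/II-4 un I-1×I-2: Ww
W/III-1 un II-1×II-2: Ww
W/III-2 un II-1×II-2: Ww
⇒ W over [I-1,I-2,II-1,II-2,II-3,II-4,III-1,III-2]: 2 consistent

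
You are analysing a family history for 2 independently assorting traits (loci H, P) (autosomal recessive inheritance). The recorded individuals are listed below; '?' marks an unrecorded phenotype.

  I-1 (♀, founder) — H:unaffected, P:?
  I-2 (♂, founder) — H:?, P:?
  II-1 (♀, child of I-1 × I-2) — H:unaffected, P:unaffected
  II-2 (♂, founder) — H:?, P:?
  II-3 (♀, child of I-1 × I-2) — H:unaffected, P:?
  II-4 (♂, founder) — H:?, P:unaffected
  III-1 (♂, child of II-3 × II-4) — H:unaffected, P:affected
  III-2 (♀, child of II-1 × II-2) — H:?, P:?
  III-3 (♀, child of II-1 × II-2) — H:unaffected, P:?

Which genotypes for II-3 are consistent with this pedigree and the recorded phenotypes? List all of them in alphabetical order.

II-3 ∈ {HH Pp, HH pp, Hh Pp, Hh pp}

H/I-1 un ·: HH|Hh
H/I-2 ? ·: HH|Hh|hh
H/II-1 un I-1×I-2: HH|Hh
H/II-2 ? ·: HH|Hh|hh
H/II-3 un I-1×I-2: HH|Hh
H/II-4 ? ·: HH|Hh|hh
H/III-1 un II-3×II-4: HH|Hh
H/III-2 ? II-1×II-2: HH|Hh|hh
H/III-3 un II-1×II-2: HH|Hh
⇒ H over [I-1,I-2,II-1,II-2,II-3,II-4,III-1,III-2,III-3]: 630 consistent
P/I-1 ? ·: PP|Pp|pp
P/I-2 ? ·: PP|Pp|pp
P/II-1 un I-1×I-2: PP|Pp
P/II-2 ? ·: PP|Pp|pp
P/II-3 ? I-1×I-2: Pp|pp
P/II-4 un ·: Pp
P/III-1 aff II-3×II-4: pp
P/III-2 ? II-1×II-2: PP|Pp|pp
P/III-3 ? II-1×II-2: PP|Pp|pp
⇒ P over [I-1,I-2,II-1,II-2,II-3,II-4,III-1,III-2,III-3]: 194 consistent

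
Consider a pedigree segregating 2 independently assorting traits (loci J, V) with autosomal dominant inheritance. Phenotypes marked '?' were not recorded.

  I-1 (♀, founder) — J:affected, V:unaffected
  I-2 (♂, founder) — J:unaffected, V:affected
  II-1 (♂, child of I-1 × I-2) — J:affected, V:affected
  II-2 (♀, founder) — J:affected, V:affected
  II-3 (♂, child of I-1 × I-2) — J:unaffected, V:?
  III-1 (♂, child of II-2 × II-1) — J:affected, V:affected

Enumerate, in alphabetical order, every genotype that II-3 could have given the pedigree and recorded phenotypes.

J/I-1 aff ·: Jj
J/I-2 un ·: jj
J/II-1 aff I-1×I-2: Jj
J/II-2 aff ·: Jj|JJ
J/II-3 un I-1×I-2: jj
J/III-1 aff II-2×II-1: Jj|JJ
⇒ J over [I-1,I-2,II-1,II-2,II-3,III-1]: 4 consistent
V/I-1 un ·: vv
V/I-2 aff ·: Vv|VV
V/II-1 aff I-1×I-2: Vv
V/II-2 aff ·: Vv|VV
V/II-3 ? I-1×I-2: vv|Vv
V/III-1 aff II-2×II-1: Vv|VV
⇒ V over [I-1,I-2,II-1,II-2,II-3,III-1]: 12 consistent

II-3 ∈ {jj Vv, jj vv}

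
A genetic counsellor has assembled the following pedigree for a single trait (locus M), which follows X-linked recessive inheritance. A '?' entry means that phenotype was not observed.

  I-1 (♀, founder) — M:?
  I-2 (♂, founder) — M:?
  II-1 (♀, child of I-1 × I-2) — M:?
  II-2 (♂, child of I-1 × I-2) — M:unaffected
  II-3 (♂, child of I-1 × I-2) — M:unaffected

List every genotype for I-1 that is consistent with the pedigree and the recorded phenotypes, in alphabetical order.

I-1 ∈ {X^MX^M, X^MX^m}

M/I-1 ? ·: X^MX^M|X^MX^m
M/I-2 ? ·: X^MY|X^mY
M/II-1 ? I-1×I-2: X^MX^M|X^MX^m|X^mX^m
M/II-2 un I-1×I-2: X^MY
M/II-3 un I-1×I-2: X^MY
⇒ M over [I-1,I-2,II-1,II-2,II-3]: 6 consistent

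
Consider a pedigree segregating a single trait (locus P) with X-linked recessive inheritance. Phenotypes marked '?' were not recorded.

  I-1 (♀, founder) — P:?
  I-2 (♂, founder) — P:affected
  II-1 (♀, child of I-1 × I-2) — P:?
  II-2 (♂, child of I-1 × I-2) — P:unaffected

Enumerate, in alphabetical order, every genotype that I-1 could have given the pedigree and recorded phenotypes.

P/I-1 ? ·: X^PX^P|X^PX^p
P/I-2 aff ·: X^pY
P/II-1 ? I-1×I-2: X^PX^p|X^pX^p
P/II-2 un I-1×I-2: X^PY
⇒ P over [I-1,I-2,II-1,II-2]: 3 consistent

I-1 ∈ {X^PX^P, X^PX^p}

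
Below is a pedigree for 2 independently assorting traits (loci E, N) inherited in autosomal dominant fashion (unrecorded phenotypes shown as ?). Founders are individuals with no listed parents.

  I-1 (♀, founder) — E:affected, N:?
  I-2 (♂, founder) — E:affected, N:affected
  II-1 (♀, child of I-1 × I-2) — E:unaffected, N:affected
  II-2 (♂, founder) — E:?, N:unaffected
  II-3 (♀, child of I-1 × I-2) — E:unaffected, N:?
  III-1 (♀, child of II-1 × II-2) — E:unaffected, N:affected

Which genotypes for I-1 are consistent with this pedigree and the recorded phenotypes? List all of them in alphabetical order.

I-1 ∈ {Ee NN, Ee Nn, Ee nn}

E/I-1 aff ·: Ee
E/I-2 aff ·: Ee
E/II-1 un I-1×I-2: ee
E/II-2 ? ·: ee|Ee
E/II-3 un I-1×I-2: ee
E/III-1 un II-1×II-2: ee
⇒ E over [I-1,I-2,II-1,II-2,II-3,III-1]: 2 consistent
N/I-1 ? ·: nn|Nn|NN
N/I-2 aff ·: Nn|NN
N/II-1 aff I-1×I-2: Nn|NN
N/II-2 un ·: nn
N/II-3 ? I-1×I-2: nn|Nn|NN
N/III-1 aff II-1×II-2: Nn
⇒ N over [I-1,I-2,II-1,II-2,II-3,III-1]: 18 consistent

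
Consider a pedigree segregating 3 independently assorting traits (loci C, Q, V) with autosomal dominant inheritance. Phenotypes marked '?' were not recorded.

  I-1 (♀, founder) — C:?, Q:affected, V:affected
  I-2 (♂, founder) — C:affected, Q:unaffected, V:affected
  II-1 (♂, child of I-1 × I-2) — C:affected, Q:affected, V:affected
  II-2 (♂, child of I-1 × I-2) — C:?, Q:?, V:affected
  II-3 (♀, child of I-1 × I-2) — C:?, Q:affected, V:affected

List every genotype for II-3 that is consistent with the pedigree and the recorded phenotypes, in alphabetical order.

II-3 ∈ {CC Qq VV, CC Qq Vv, Cc Qq VV, Cc Qq Vv, cc Qq VV, cc Qq Vv}

C/I-1 ? ·: cc|Cc|CC
C/I-2 aff ·: Cc|CC
C/II-1 aff I-1×I-2: Cc|CC
C/II-2 ? I-1×I-2: cc|Cc|CC
C/II-3 ? I-1×I-2: cc|Cc|CC
⇒ C over [I-1,I-2,II-1,II-2,II-3]: 40 consistent
Q/I-1 aff ·: Qq|QQ
Q/I-2 un ·: qq
Q/II-1 aff I-1×I-2: Qq
Q/II-2 ? I-1×I-2: qq|Qq
Q/II-3 aff I-1×I-2: Qq
⇒ Q over [I-1,I-2,II-1,II-2,II-3]: 3 consistent
V/I-1 aff ·: Vv|VV
V/I-2 aff ·: Vv|VV
V/II-1 aff I-1×I-2: Vv|VV
V/II-2 aff I-1×I-2: Vv|VV
V/II-3 aff I-1×I-2: Vv|VV
⇒ V over [I-1,I-2,II-1,II-2,II-3]: 25 consistent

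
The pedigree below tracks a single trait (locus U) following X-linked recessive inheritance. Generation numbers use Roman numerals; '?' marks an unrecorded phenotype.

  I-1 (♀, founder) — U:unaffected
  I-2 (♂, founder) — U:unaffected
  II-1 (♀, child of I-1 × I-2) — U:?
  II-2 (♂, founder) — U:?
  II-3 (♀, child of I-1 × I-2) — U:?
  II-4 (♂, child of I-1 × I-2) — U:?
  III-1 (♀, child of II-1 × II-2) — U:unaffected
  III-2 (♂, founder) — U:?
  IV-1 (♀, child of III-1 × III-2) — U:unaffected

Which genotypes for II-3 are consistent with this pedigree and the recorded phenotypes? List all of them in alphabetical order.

U/I-1 un ·: X^UX^U|X^UX^u
U/I-2 un ·: X^UY
U/II-1 ? I-1×I-2: X^UX^U|X^UX^u
U/II-2 ? ·: X^UY|X^uY
U/II-3 ? I-1×I-2: X^UX^U|X^UX^u
U/II-4 ? I-1×I-2: X^UY|X^uY
U/III-1 un II-1×II-2: X^UX^U|X^UX^u
U/III-2 ? ·: X^UY|X^uY
U/IV-1 un III-1×III-2: X^UX^U|X^UX^u
⇒ U over [I-1,I-2,II-1,II-2,II-3,II-4,III-1,III-2,IV-1]: 57 consistent

II-3 ∈ {X^UX^U, X^UX^u}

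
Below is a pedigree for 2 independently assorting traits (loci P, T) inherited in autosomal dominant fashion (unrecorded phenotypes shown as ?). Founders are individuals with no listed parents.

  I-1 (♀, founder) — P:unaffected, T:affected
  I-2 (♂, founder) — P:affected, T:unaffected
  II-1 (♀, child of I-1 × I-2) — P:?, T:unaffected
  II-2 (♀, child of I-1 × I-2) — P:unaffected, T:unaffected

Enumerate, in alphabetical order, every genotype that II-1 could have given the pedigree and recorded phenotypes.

II-1 ∈ {Pp tt, pp tt}

P/I-1 un ·: pp
P/I-2 aff ·: Pp
P/II-1 ? I-1×I-2: pp|Pp
P/II-2 un I-1×I-2: pp
⇒ P over [I-1,I-2,II-1,II-2]: 2 consistent
T/I-1 aff ·: Tt
T/I-2 un ·: tt
T/II-1 un I-1×I-2: tt
T/II-2 un I-1×I-2: tt
⇒ T over [I-1,I-2,II-1,II-2]: 1 consistent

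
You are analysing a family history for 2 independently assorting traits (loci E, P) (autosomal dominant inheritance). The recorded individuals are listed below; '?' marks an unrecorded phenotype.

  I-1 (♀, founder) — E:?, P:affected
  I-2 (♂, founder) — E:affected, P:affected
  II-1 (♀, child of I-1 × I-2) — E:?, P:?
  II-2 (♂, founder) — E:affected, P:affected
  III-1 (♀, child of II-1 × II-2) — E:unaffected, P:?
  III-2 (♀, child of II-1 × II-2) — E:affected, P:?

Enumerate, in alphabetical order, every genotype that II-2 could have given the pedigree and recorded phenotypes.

E/I-1 ? ·: ee|Ee|EE
E/I-2 aff ·: Ee|EE
E/II-1 ? I-1×I-2: ee|Ee
E/II-2 aff ·: Ee
E/III-1 un II-1×II-2: ee
E/III-2 aff II-1×II-2: Ee|EE
⇒ E over [I-1,I-2,II-1,II-2,III-1,III-2]: 12 consistent
P/I-1 aff ·: Pp|PP
P/I-2 aff ·: Pp|PP
P/II-1 ? I-1×I-2: pp|Pp|PP
P/II-2 aff ·: Pp|PP
P/III-1 ? II-1×II-2: pp|Pp|PP
P/III-2 ? II-1×II-2: pp|Pp|PP
⇒ P over [I-1,I-2,II-1,II-2,III-1,III-2]: 64 consistent

II-2 ∈ {Ee PP, Ee Pp}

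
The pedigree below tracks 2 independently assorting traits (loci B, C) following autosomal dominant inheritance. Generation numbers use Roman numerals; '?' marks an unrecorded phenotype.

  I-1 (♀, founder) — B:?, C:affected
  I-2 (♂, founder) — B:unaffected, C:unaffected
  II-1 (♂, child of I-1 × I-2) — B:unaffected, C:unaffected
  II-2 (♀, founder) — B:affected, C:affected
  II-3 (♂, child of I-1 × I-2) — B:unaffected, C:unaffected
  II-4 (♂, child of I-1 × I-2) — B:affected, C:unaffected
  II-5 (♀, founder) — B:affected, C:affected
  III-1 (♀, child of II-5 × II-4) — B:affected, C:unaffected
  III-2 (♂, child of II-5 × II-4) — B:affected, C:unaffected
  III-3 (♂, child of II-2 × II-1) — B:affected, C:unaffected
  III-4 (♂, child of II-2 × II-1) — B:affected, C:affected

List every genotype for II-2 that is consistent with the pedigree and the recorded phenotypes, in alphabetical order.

II-2 ∈ {BB Cc, Bb Cc}

B/I-1 ? ·: Bb
B/I-2 un ·: bb
B/II-1 un I-1×I-2: bb
B/II-2 aff ·: Bb|BB
B/II-3 un I-1×I-2: bb
B/II-4 aff I-1×I-2: Bb
B/II-5 aff ·: Bb|BB
B/III-1 aff II-5×II-4: Bb|BB
B/III-2 aff II-5×II-4: Bb|BB
B/III-3 aff II-2×II-1: Bb
B/III-4 aff II-2×II-1: Bb
⇒ B over [I-1,I-2,II-1,II-2,II-3,II-4,II-5,III-1,III-2,III-3,III-4]: 16 consistent
C/I-1 aff ·: Cc
C/I-2 un ·: cc
C/II-1 un I-1×I-2: cc
C/II-2 aff ·: Cc
C/II-3 un I-1×I-2: cc
C/II-4 un I-1×I-2: cc
C/II-5 aff ·: Cc
C/III-1 un II-5×II-4: cc
C/III-2 un II-5×II-4: cc
C/III-3 un II-2×II-1: cc
C/III-4 aff II-2×II-1: Cc
⇒ C over [I-1,I-2,II-1,II-2,II-3,II-4,II-5,III-1,III-2,III-3,III-4]: 1 consistent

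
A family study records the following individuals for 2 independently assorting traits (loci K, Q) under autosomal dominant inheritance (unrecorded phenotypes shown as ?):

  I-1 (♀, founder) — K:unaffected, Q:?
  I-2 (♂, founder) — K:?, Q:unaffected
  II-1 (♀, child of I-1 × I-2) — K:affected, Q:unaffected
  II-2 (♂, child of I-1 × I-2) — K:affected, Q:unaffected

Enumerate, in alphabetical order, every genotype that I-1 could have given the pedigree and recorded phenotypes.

K/I-1 un ·: kk
K/I-2 ? ·: Kk|KK
K/II-1 aff I-1×I-2: Kk
K/II-2 aff I-1×I-2: Kk
⇒ K over [I-1,I-2,II-1,II-2]: 2 consistent
Q/I-1 ? ·: qq|Qq
Q/I-2 un ·: qq
Q/II-1 un I-1×I-2: qq
Q/II-2 un I-1×I-2: qq
⇒ Q over [I-1,I-2,II-1,II-2]: 2 consistent

I-1 ∈ {kk Qq, kk qq}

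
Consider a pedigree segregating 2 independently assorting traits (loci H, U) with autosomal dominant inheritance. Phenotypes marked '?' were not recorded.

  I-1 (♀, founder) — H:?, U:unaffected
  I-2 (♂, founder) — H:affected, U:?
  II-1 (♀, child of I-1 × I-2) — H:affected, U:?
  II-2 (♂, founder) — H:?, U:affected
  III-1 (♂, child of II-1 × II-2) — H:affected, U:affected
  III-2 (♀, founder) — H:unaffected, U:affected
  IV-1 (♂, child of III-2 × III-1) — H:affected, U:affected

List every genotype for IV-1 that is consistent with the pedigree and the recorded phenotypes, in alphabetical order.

H/I-1 ? ·: hh|Hh|HH
H/I-2 aff ·: Hh|HH
H/II-1 aff I-1×I-2: Hh|HH
H/II-2 ? ·: hh|Hh|HH
H/III-1 aff II-1×II-2: Hh|HH
H/III-2 un ·: hh
H/IV-1 aff III-2×III-1: Hh
⇒ H over [I-1,I-2,II-1,II-2,III-1,III-2,IV-1]: 41 consistent
U/I-1 un ·: uu
U/I-2 ? ·: uu|Uu|UU
U/II-1 ? I-1×I-2: uu|Uu
U/II-2 aff ·: Uu|UU
U/III-1 aff II-1×II-2: Uu|UU
U/III-2 aff ·: Uu|UU
U/IV-1 aff III-2×III-1: Uu|UU
⇒ U over [I-1,I-2,II-1,II-2,III-1,III-2,IV-1]: 44 consistent

IV-1 ∈ {Hh UU, Hh Uu}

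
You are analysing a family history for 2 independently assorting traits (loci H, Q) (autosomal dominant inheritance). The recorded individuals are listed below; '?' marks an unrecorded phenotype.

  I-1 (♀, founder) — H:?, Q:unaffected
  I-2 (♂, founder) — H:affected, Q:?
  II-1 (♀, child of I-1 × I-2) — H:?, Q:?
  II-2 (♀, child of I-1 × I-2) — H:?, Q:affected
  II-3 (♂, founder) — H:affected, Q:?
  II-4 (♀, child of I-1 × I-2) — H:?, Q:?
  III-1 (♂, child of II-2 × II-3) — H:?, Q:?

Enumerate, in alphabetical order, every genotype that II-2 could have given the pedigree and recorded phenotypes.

II-2 ∈ {HH Qq, Hh Qq, hh Qq}

H/I-1 ? ·: hh|Hh|HH
H/I-2 aff ·: Hh|HH
H/II-1 ? I-1×I-2: hh|Hh|HH
H/II-2 ? I-1×I-2: hh|Hh|HH
H/II-3 aff ·: Hh|HH
H/II-4 ? I-1×I-2: hh|Hh|HH
H/III-1 ? II-2×II-3: hh|Hh|HH
⇒ H over [I-1,I-2,II-1,II-2,II-3,II-4,III-1]: 203 consistent
Q/I-1 un ·: qq
Q/I-2 ? ·: Qq|QQ
Q/II-1 ? I-1×I-2: qq|Qq
Q/II-2 aff I-1×I-2: Qq
Q/II-3 ? ·: qq|Qq|QQ
Q/II-4 ? I-1×I-2: qq|Qq
Q/III-1 ? II-2×II-3: qq|Qq|QQ
⇒ Q over [I-1,I-2,II-1,II-2,II-3,II-4,III-1]: 35 consistent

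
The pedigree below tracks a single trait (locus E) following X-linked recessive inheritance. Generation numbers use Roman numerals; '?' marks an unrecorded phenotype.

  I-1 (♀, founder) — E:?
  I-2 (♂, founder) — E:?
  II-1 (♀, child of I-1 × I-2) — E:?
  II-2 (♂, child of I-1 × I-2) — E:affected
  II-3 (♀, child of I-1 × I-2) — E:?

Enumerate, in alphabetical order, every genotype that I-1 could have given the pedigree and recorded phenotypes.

E/I-1 ? ·: X^EX^e|X^eX^e
E/I-2 ? ·: X^EY|X^eY
E/II-1 ? I-1×I-2: X^EX^E|X^EX^e|X^eX^e
E/II-2 aff I-1×I-2: X^eY
E/II-3 ? I-1×I-2: X^EX^E|X^EX^e|X^eX^e
⇒ E over [I-1,I-2,II-1,II-2,II-3]: 10 consistent

I-1 ∈ {X^EX^e, X^eX^e}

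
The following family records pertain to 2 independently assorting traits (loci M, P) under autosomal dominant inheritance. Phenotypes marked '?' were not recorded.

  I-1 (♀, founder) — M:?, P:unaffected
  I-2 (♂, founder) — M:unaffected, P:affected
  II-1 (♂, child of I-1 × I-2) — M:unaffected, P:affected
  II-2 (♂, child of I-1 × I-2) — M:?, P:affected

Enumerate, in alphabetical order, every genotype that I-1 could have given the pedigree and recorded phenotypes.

I-1 ∈ {Mm pp, mm pp}

M/I-1 ? ·: mm|Mm
M/I-2 un ·: mm
M/II-1 un I-1×I-2: mm
M/II-2 ? I-1×I-2: mm|Mm
⇒ M over [I-1,I-2,II-1,II-2]: 3 consistent
P/I-1 un ·: pp
P/I-2 aff ·: Pp|PP
P/II-1 aff I-1×I-2: Pp
P/II-2 aff I-1×I-2: Pp
⇒ P over [I-1,I-2,II-1,II-2]: 2 consistent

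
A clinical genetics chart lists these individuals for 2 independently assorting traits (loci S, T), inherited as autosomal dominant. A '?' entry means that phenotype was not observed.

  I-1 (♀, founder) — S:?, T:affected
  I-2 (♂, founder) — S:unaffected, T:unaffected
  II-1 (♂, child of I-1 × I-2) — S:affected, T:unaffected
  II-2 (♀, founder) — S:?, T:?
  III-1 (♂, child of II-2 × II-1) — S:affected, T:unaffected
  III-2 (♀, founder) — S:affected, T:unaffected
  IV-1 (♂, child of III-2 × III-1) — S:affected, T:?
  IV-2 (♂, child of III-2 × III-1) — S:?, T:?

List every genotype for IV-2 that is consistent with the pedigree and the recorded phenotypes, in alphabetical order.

IV-2 ∈ {SS tt, Ss tt, ss tt}

S/I-1 ? ·: Ss|SS
S/I-2 un ·: ss
S/II-1 aff I-1×I-2: Ss
S/II-2 ? ·: ss|Ss|SS
S/III-1 aff II-2×II-1: Ss|SS
S/III-2 aff ·: Ss|SS
S/IV-1 aff III-2×III-1: Ss|SS
S/IV-2 ? III-2×III-1: ss|Ss|SS
⇒ S over [I-1,I-2,II-1,II-2,III-1,III-2,IV-1,IV-2]: 80 consistent
T/I-1 aff ·: Tt
T/I-2 un ·: tt
T/II-1 un I-1×I-2: tt
T/II-2 ? ·: tt|Tt
T/III-1 un II-2×II-1: tt
T/III-2 un ·: tt
T/IV-1 ? III-2×III-1: tt
T/IV-2 ? III-2×III-1: tt
⇒ T over [I-1,I-2,II-1,II-2,III-1,III-2,IV-1,IV-2]: 2 consistent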